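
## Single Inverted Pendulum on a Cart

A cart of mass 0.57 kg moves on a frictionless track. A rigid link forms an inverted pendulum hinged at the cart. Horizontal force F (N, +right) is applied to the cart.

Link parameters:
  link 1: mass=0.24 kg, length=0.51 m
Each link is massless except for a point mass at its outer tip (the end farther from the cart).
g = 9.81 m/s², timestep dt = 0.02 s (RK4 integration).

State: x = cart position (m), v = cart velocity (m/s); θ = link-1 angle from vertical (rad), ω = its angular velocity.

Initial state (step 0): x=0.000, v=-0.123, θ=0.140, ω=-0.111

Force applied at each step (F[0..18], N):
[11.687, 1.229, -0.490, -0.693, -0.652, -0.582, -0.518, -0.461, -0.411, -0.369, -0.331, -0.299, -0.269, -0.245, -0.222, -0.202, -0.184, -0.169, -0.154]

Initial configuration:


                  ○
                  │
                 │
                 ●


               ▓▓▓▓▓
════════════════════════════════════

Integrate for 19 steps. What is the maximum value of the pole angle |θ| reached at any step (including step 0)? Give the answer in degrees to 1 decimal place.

Answer: 8.0°

Derivation:
apply F[0]=+11.687 → step 1: x=0.001, v=0.273, θ=0.131, ω=-0.828
apply F[1]=+1.229 → step 2: x=0.007, v=0.306, θ=0.114, ω=-0.846
apply F[2]=-0.490 → step 3: x=0.013, v=0.281, θ=0.098, ω=-0.755
apply F[3]=-0.693 → step 4: x=0.018, v=0.249, θ=0.084, ω=-0.659
apply F[4]=-0.652 → step 5: x=0.023, v=0.220, θ=0.071, ω=-0.573
apply F[5]=-0.582 → step 6: x=0.027, v=0.195, θ=0.061, ω=-0.497
apply F[6]=-0.518 → step 7: x=0.031, v=0.172, θ=0.052, ω=-0.431
apply F[7]=-0.461 → step 8: x=0.034, v=0.152, θ=0.043, ω=-0.373
apply F[8]=-0.411 → step 9: x=0.037, v=0.134, θ=0.037, ω=-0.323
apply F[9]=-0.369 → step 10: x=0.040, v=0.118, θ=0.030, ω=-0.280
apply F[10]=-0.331 → step 11: x=0.042, v=0.105, θ=0.025, ω=-0.242
apply F[11]=-0.299 → step 12: x=0.044, v=0.092, θ=0.021, ω=-0.209
apply F[12]=-0.269 → step 13: x=0.046, v=0.081, θ=0.017, ω=-0.180
apply F[13]=-0.245 → step 14: x=0.047, v=0.071, θ=0.014, ω=-0.155
apply F[14]=-0.222 → step 15: x=0.048, v=0.063, θ=0.011, ω=-0.133
apply F[15]=-0.202 → step 16: x=0.050, v=0.055, θ=0.008, ω=-0.114
apply F[16]=-0.184 → step 17: x=0.051, v=0.048, θ=0.006, ω=-0.098
apply F[17]=-0.169 → step 18: x=0.051, v=0.041, θ=0.004, ω=-0.083
apply F[18]=-0.154 → step 19: x=0.052, v=0.036, θ=0.003, ω=-0.071
Max |angle| over trajectory = 0.140 rad = 8.0°.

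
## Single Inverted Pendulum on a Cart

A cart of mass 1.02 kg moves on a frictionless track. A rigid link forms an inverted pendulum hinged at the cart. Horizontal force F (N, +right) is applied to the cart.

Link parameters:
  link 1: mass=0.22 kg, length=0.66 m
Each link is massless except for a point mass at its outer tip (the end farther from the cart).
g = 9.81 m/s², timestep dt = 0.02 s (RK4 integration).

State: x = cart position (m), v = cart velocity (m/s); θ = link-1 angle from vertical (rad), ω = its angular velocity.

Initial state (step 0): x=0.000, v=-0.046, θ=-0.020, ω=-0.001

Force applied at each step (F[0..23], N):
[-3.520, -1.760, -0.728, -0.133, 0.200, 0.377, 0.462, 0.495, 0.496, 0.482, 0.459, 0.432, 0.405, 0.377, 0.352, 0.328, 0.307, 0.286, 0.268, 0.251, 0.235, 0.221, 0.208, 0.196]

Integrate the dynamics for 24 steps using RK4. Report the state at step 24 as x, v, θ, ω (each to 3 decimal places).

apply F[0]=-3.520 → step 1: x=-0.002, v=-0.114, θ=-0.019, ω=0.096
apply F[1]=-1.760 → step 2: x=-0.004, v=-0.148, θ=-0.017, ω=0.142
apply F[2]=-0.728 → step 3: x=-0.007, v=-0.162, θ=-0.014, ω=0.158
apply F[3]=-0.133 → step 4: x=-0.011, v=-0.164, θ=-0.010, ω=0.158
apply F[4]=+0.200 → step 5: x=-0.014, v=-0.159, θ=-0.007, ω=0.149
apply F[5]=+0.377 → step 6: x=-0.017, v=-0.152, θ=-0.005, ω=0.135
apply F[6]=+0.462 → step 7: x=-0.020, v=-0.143, θ=-0.002, ω=0.121
apply F[7]=+0.495 → step 8: x=-0.023, v=-0.133, θ=0.000, ω=0.105
apply F[8]=+0.496 → step 9: x=-0.025, v=-0.123, θ=0.002, ω=0.091
apply F[9]=+0.482 → step 10: x=-0.028, v=-0.114, θ=0.004, ω=0.078
apply F[10]=+0.459 → step 11: x=-0.030, v=-0.105, θ=0.005, ω=0.066
apply F[11]=+0.432 → step 12: x=-0.032, v=-0.097, θ=0.007, ω=0.055
apply F[12]=+0.405 → step 13: x=-0.034, v=-0.089, θ=0.008, ω=0.046
apply F[13]=+0.377 → step 14: x=-0.035, v=-0.082, θ=0.008, ω=0.038
apply F[14]=+0.352 → step 15: x=-0.037, v=-0.076, θ=0.009, ω=0.030
apply F[15]=+0.328 → step 16: x=-0.038, v=-0.069, θ=0.010, ω=0.024
apply F[16]=+0.307 → step 17: x=-0.040, v=-0.064, θ=0.010, ω=0.018
apply F[17]=+0.286 → step 18: x=-0.041, v=-0.059, θ=0.010, ω=0.013
apply F[18]=+0.268 → step 19: x=-0.042, v=-0.054, θ=0.011, ω=0.009
apply F[19]=+0.251 → step 20: x=-0.043, v=-0.049, θ=0.011, ω=0.006
apply F[20]=+0.235 → step 21: x=-0.044, v=-0.045, θ=0.011, ω=0.003
apply F[21]=+0.221 → step 22: x=-0.045, v=-0.041, θ=0.011, ω=-0.000
apply F[22]=+0.208 → step 23: x=-0.046, v=-0.038, θ=0.011, ω=-0.002
apply F[23]=+0.196 → step 24: x=-0.046, v=-0.034, θ=0.011, ω=-0.004

Answer: x=-0.046, v=-0.034, θ=0.011, ω=-0.004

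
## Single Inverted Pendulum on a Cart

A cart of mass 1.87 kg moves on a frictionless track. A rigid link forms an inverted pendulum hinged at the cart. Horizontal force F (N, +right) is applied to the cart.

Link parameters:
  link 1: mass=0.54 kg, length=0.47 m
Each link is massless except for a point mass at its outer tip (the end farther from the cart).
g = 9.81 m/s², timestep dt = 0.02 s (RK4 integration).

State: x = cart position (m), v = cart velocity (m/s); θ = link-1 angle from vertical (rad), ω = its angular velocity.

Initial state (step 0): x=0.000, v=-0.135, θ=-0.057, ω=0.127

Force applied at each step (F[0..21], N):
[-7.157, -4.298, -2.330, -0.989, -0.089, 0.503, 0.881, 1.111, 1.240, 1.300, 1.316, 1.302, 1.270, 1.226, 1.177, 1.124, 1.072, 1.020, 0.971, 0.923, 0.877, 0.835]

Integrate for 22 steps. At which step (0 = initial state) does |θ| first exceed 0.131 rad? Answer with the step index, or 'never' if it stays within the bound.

apply F[0]=-7.157 → step 1: x=-0.003, v=-0.208, θ=-0.053, ω=0.260
apply F[1]=-4.298 → step 2: x=-0.008, v=-0.251, θ=-0.047, ω=0.330
apply F[2]=-2.330 → step 3: x=-0.013, v=-0.274, θ=-0.040, ω=0.360
apply F[3]=-0.989 → step 4: x=-0.019, v=-0.282, θ=-0.033, ω=0.363
apply F[4]=-0.089 → step 5: x=-0.024, v=-0.282, θ=-0.026, ω=0.349
apply F[5]=+0.503 → step 6: x=-0.030, v=-0.275, θ=-0.019, ω=0.325
apply F[6]=+0.881 → step 7: x=-0.035, v=-0.265, θ=-0.013, ω=0.296
apply F[7]=+1.111 → step 8: x=-0.041, v=-0.252, θ=-0.007, ω=0.266
apply F[8]=+1.240 → step 9: x=-0.046, v=-0.239, θ=-0.002, ω=0.235
apply F[9]=+1.300 → step 10: x=-0.050, v=-0.225, θ=0.002, ω=0.205
apply F[10]=+1.316 → step 11: x=-0.055, v=-0.211, θ=0.006, ω=0.177
apply F[11]=+1.302 → step 12: x=-0.059, v=-0.197, θ=0.009, ω=0.152
apply F[12]=+1.270 → step 13: x=-0.062, v=-0.184, θ=0.012, ω=0.128
apply F[13]=+1.226 → step 14: x=-0.066, v=-0.172, θ=0.014, ω=0.107
apply F[14]=+1.177 → step 15: x=-0.069, v=-0.160, θ=0.016, ω=0.089
apply F[15]=+1.124 → step 16: x=-0.072, v=-0.149, θ=0.018, ω=0.072
apply F[16]=+1.072 → step 17: x=-0.075, v=-0.139, θ=0.019, ω=0.058
apply F[17]=+1.020 → step 18: x=-0.078, v=-0.129, θ=0.020, ω=0.045
apply F[18]=+0.971 → step 19: x=-0.080, v=-0.120, θ=0.021, ω=0.034
apply F[19]=+0.923 → step 20: x=-0.083, v=-0.111, θ=0.021, ω=0.025
apply F[20]=+0.877 → step 21: x=-0.085, v=-0.103, θ=0.022, ω=0.016
apply F[21]=+0.835 → step 22: x=-0.087, v=-0.095, θ=0.022, ω=0.009
max |θ| = 0.057 ≤ 0.131 over all 23 states.

Answer: never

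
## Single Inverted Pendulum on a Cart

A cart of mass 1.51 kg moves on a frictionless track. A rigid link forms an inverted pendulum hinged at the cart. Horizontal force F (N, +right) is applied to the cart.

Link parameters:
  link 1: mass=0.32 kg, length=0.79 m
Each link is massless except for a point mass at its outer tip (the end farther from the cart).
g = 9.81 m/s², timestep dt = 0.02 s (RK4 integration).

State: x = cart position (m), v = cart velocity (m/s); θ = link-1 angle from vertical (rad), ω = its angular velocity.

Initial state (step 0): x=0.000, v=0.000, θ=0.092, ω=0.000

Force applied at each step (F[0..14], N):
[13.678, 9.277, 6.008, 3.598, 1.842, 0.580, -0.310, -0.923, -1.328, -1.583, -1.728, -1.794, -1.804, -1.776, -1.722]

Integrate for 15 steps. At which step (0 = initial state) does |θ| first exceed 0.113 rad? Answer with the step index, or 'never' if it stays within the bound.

apply F[0]=+13.678 → step 1: x=0.002, v=0.177, θ=0.090, ω=-0.201
apply F[1]=+9.277 → step 2: x=0.007, v=0.296, θ=0.085, ω=-0.329
apply F[2]=+6.008 → step 3: x=0.013, v=0.372, θ=0.077, ω=-0.405
apply F[3]=+3.598 → step 4: x=0.021, v=0.417, θ=0.069, ω=-0.443
apply F[4]=+1.842 → step 5: x=0.030, v=0.439, θ=0.060, ω=-0.455
apply F[5]=+0.580 → step 6: x=0.038, v=0.444, θ=0.051, ω=-0.448
apply F[6]=-0.310 → step 7: x=0.047, v=0.438, θ=0.042, ω=-0.429
apply F[7]=-0.923 → step 8: x=0.056, v=0.424, θ=0.034, ω=-0.402
apply F[8]=-1.328 → step 9: x=0.064, v=0.405, θ=0.026, ω=-0.370
apply F[9]=-1.583 → step 10: x=0.072, v=0.384, θ=0.019, ω=-0.337
apply F[10]=-1.728 → step 11: x=0.080, v=0.360, θ=0.013, ω=-0.303
apply F[11]=-1.794 → step 12: x=0.086, v=0.336, θ=0.007, ω=-0.270
apply F[12]=-1.804 → step 13: x=0.093, v=0.312, θ=0.002, ω=-0.239
apply F[13]=-1.776 → step 14: x=0.099, v=0.288, θ=-0.003, ω=-0.209
apply F[14]=-1.722 → step 15: x=0.105, v=0.266, θ=-0.007, ω=-0.182
max |θ| = 0.092 ≤ 0.113 over all 16 states.

Answer: never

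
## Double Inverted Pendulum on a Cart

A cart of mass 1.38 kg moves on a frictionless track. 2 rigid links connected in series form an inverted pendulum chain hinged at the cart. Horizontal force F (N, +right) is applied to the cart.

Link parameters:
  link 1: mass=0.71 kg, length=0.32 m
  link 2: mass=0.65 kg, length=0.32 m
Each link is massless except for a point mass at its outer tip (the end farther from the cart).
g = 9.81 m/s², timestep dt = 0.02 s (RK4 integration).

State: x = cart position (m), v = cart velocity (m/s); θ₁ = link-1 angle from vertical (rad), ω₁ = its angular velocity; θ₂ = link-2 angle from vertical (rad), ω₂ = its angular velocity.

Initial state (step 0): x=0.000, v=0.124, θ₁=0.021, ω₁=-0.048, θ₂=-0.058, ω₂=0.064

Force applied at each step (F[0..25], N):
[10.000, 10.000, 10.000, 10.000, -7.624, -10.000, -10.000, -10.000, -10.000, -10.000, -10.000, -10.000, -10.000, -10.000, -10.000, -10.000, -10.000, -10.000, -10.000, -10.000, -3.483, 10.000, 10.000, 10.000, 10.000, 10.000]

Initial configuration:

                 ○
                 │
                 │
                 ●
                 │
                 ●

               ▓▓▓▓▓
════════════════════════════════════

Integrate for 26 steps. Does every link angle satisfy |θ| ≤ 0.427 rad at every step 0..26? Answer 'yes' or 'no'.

apply F[0]=+10.000 → step 1: x=0.004, v=0.265, θ₁=0.016, ω₁=-0.434, θ₂=-0.058, ω₂=-0.027
apply F[1]=+10.000 → step 2: x=0.011, v=0.408, θ₁=0.004, ω₁=-0.836, θ₂=-0.059, ω₂=-0.107
apply F[2]=+10.000 → step 3: x=0.020, v=0.554, θ₁=-0.017, ω₁=-1.267, θ₂=-0.062, ω₂=-0.167
apply F[3]=+10.000 → step 4: x=0.033, v=0.705, θ₁=-0.047, ω₁=-1.740, θ₂=-0.066, ω₂=-0.201
apply F[4]=-7.624 → step 5: x=0.046, v=0.606, θ₁=-0.079, ω₁=-1.469, θ₂=-0.070, ω₂=-0.205
apply F[5]=-10.000 → step 6: x=0.057, v=0.479, θ₁=-0.105, ω₁=-1.143, θ₂=-0.074, ω₂=-0.180
apply F[6]=-10.000 → step 7: x=0.065, v=0.357, θ₁=-0.125, ω₁=-0.860, θ₂=-0.077, ω₂=-0.131
apply F[7]=-10.000 → step 8: x=0.071, v=0.239, θ₁=-0.140, ω₁=-0.608, θ₂=-0.079, ω₂=-0.062
apply F[8]=-10.000 → step 9: x=0.075, v=0.124, θ₁=-0.150, ω₁=-0.381, θ₂=-0.079, ω₂=0.020
apply F[9]=-10.000 → step 10: x=0.076, v=0.010, θ₁=-0.155, ω₁=-0.168, θ₂=-0.078, ω₂=0.114
apply F[10]=-10.000 → step 11: x=0.075, v=-0.102, θ₁=-0.157, ω₁=0.036, θ₂=-0.074, ω₂=0.215
apply F[11]=-10.000 → step 12: x=0.072, v=-0.215, θ₁=-0.154, ω₁=0.240, θ₂=-0.069, ω₂=0.319
apply F[12]=-10.000 → step 13: x=0.066, v=-0.329, θ₁=-0.147, ω₁=0.449, θ₂=-0.062, ω₂=0.426
apply F[13]=-10.000 → step 14: x=0.059, v=-0.445, θ₁=-0.136, ω₁=0.672, θ₂=-0.052, ω₂=0.531
apply F[14]=-10.000 → step 15: x=0.049, v=-0.565, θ₁=-0.120, ω₁=0.916, θ₂=-0.040, ω₂=0.630
apply F[15]=-10.000 → step 16: x=0.036, v=-0.688, θ₁=-0.099, ω₁=1.189, θ₂=-0.027, ω₂=0.721
apply F[16]=-10.000 → step 17: x=0.021, v=-0.817, θ₁=-0.072, ω₁=1.500, θ₂=-0.012, ω₂=0.798
apply F[17]=-10.000 → step 18: x=0.003, v=-0.951, θ₁=-0.039, ω₁=1.859, θ₂=0.005, ω₂=0.855
apply F[18]=-10.000 → step 19: x=-0.017, v=-1.093, θ₁=0.003, ω₁=2.275, θ₂=0.022, ω₂=0.888
apply F[19]=-10.000 → step 20: x=-0.040, v=-1.242, θ₁=0.053, ω₁=2.754, θ₂=0.040, ω₂=0.893
apply F[20]=-3.483 → step 21: x=-0.066, v=-1.303, θ₁=0.110, ω₁=3.006, θ₂=0.058, ω₂=0.867
apply F[21]=+10.000 → step 22: x=-0.091, v=-1.180, θ₁=0.168, ω₁=2.741, θ₂=0.075, ω₂=0.799
apply F[22]=+10.000 → step 23: x=-0.113, v=-1.066, θ₁=0.220, ω₁=2.564, θ₂=0.089, ω₂=0.687
apply F[23]=+10.000 → step 24: x=-0.133, v=-0.962, θ₁=0.271, ω₁=2.470, θ₂=0.102, ω₂=0.535
apply F[24]=+10.000 → step 25: x=-0.152, v=-0.866, θ₁=0.320, ω₁=2.451, θ₂=0.111, ω₂=0.343
apply F[25]=+10.000 → step 26: x=-0.168, v=-0.777, θ₁=0.369, ω₁=2.502, θ₂=0.115, ω₂=0.114
Max |angle| over trajectory = 0.369 rad; bound = 0.427 → within bound.

Answer: yes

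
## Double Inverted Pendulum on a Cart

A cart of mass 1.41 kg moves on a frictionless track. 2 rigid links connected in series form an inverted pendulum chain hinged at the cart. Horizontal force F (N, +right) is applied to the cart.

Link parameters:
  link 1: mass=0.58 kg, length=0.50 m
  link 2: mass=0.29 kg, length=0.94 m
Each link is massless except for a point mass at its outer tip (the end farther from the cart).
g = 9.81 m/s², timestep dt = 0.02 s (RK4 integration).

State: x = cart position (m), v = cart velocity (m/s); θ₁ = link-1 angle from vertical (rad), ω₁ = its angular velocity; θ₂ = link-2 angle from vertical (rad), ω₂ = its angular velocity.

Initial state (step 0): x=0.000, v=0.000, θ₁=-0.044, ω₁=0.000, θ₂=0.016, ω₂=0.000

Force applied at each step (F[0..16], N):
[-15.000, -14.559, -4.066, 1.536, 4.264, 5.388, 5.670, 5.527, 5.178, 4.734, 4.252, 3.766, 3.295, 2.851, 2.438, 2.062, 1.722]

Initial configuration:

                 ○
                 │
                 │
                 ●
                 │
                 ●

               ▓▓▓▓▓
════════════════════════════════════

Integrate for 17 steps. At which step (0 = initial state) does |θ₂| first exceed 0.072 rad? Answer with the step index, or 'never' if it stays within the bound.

apply F[0]=-15.000 → step 1: x=-0.002, v=-0.207, θ₁=-0.040, ω₁=0.386, θ₂=0.016, ω₂=0.019
apply F[1]=-14.559 → step 2: x=-0.008, v=-0.410, θ₁=-0.029, ω₁=0.766, θ₂=0.017, ω₂=0.036
apply F[2]=-4.066 → step 3: x=-0.017, v=-0.465, θ₁=-0.012, ω₁=0.861, θ₂=0.018, ω₂=0.047
apply F[3]=+1.536 → step 4: x=-0.026, v=-0.443, θ₁=0.004, ω₁=0.811, θ₂=0.019, ω₂=0.054
apply F[4]=+4.264 → step 5: x=-0.034, v=-0.384, θ₁=0.019, ω₁=0.696, θ₂=0.020, ω₂=0.056
apply F[5]=+5.388 → step 6: x=-0.041, v=-0.310, θ₁=0.032, ω₁=0.561, θ₂=0.021, ω₂=0.054
apply F[6]=+5.670 → step 7: x=-0.047, v=-0.234, θ₁=0.042, ω₁=0.426, θ₂=0.022, ω₂=0.049
apply F[7]=+5.527 → step 8: x=-0.051, v=-0.161, θ₁=0.049, ω₁=0.303, θ₂=0.023, ω₂=0.042
apply F[8]=+5.178 → step 9: x=-0.053, v=-0.094, θ₁=0.054, ω₁=0.195, θ₂=0.024, ω₂=0.033
apply F[9]=+4.734 → step 10: x=-0.054, v=-0.034, θ₁=0.057, ω₁=0.103, θ₂=0.024, ω₂=0.023
apply F[10]=+4.252 → step 11: x=-0.055, v=0.019, θ₁=0.058, ω₁=0.026, θ₂=0.024, ω₂=0.012
apply F[11]=+3.766 → step 12: x=-0.054, v=0.066, θ₁=0.058, ω₁=-0.037, θ₂=0.025, ω₂=0.001
apply F[12]=+3.295 → step 13: x=-0.052, v=0.105, θ₁=0.057, ω₁=-0.087, θ₂=0.024, ω₂=-0.009
apply F[13]=+2.851 → step 14: x=-0.050, v=0.139, θ₁=0.055, ω₁=-0.126, θ₂=0.024, ω₂=-0.019
apply F[14]=+2.438 → step 15: x=-0.047, v=0.167, θ₁=0.052, ω₁=-0.155, θ₂=0.024, ω₂=-0.028
apply F[15]=+2.062 → step 16: x=-0.043, v=0.190, θ₁=0.049, ω₁=-0.176, θ₂=0.023, ω₂=-0.037
apply F[16]=+1.722 → step 17: x=-0.039, v=0.209, θ₁=0.045, ω₁=-0.191, θ₂=0.022, ω₂=-0.044
max |θ₂| = 0.025 ≤ 0.072 over all 18 states.

Answer: never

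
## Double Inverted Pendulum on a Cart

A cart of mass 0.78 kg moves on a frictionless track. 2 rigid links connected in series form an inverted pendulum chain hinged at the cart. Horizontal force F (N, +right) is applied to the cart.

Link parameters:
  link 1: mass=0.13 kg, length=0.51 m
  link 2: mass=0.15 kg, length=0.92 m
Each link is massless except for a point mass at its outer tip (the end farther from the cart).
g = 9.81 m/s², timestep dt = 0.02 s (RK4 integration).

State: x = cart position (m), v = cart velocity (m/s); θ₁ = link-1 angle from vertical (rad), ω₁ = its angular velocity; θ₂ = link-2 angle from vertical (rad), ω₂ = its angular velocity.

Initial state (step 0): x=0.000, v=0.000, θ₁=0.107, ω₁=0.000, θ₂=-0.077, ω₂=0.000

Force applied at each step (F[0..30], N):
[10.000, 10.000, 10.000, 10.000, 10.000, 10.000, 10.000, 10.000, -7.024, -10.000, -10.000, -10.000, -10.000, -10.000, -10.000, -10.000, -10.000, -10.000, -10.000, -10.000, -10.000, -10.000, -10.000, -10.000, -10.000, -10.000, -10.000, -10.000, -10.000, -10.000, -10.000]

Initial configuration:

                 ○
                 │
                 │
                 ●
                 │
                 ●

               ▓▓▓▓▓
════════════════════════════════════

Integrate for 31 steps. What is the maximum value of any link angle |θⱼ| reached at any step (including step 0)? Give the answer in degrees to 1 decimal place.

apply F[0]=+10.000 → step 1: x=0.002, v=0.248, θ₁=0.103, ω₁=-0.357, θ₂=-0.078, ω₂=-0.091
apply F[1]=+10.000 → step 2: x=0.010, v=0.497, θ₁=0.093, ω₁=-0.723, θ₂=-0.081, ω₂=-0.177
apply F[2]=+10.000 → step 3: x=0.022, v=0.748, θ₁=0.074, ω₁=-1.106, θ₂=-0.085, ω₂=-0.255
apply F[3]=+10.000 → step 4: x=0.040, v=1.000, θ₁=0.048, ω₁=-1.513, θ₂=-0.091, ω₂=-0.321
apply F[4]=+10.000 → step 5: x=0.062, v=1.254, θ₁=0.014, ω₁=-1.952, θ₂=-0.098, ω₂=-0.371
apply F[5]=+10.000 → step 6: x=0.090, v=1.511, θ₁=-0.030, ω₁=-2.428, θ₂=-0.105, ω₂=-0.403
apply F[6]=+10.000 → step 7: x=0.123, v=1.770, θ₁=-0.084, ω₁=-2.942, θ₂=-0.114, ω₂=-0.416
apply F[7]=+10.000 → step 8: x=0.161, v=2.028, θ₁=-0.148, ω₁=-3.489, θ₂=-0.122, ω₂=-0.417
apply F[8]=-7.024 → step 9: x=0.200, v=1.855, θ₁=-0.215, ω₁=-3.239, θ₂=-0.130, ω₂=-0.403
apply F[9]=-10.000 → step 10: x=0.234, v=1.612, θ₁=-0.277, ω₁=-2.908, θ₂=-0.138, ω₂=-0.363
apply F[10]=-10.000 → step 11: x=0.264, v=1.374, θ₁=-0.332, ω₁=-2.641, θ₂=-0.145, ω₂=-0.297
apply F[11]=-10.000 → step 12: x=0.289, v=1.142, θ₁=-0.383, ω₁=-2.436, θ₂=-0.150, ω₂=-0.204
apply F[12]=-10.000 → step 13: x=0.310, v=0.913, θ₁=-0.430, ω₁=-2.287, θ₂=-0.153, ω₂=-0.087
apply F[13]=-10.000 → step 14: x=0.326, v=0.689, θ₁=-0.474, ω₁=-2.189, θ₂=-0.153, ω₂=0.053
apply F[14]=-10.000 → step 15: x=0.337, v=0.467, θ₁=-0.518, ω₁=-2.136, θ₂=-0.150, ω₂=0.214
apply F[15]=-10.000 → step 16: x=0.345, v=0.248, θ₁=-0.560, ω₁=-2.123, θ₂=-0.144, ω₂=0.393
apply F[16]=-10.000 → step 17: x=0.347, v=0.030, θ₁=-0.603, ω₁=-2.144, θ₂=-0.135, ω₂=0.587
apply F[17]=-10.000 → step 18: x=0.346, v=-0.188, θ₁=-0.646, ω₁=-2.195, θ₂=-0.121, ω₂=0.794
apply F[18]=-10.000 → step 19: x=0.340, v=-0.405, θ₁=-0.691, ω₁=-2.267, θ₂=-0.103, ω₂=1.010
apply F[19]=-10.000 → step 20: x=0.330, v=-0.623, θ₁=-0.737, ω₁=-2.356, θ₂=-0.080, ω₂=1.232
apply F[20]=-10.000 → step 21: x=0.315, v=-0.843, θ₁=-0.785, ω₁=-2.454, θ₂=-0.053, ω₂=1.457
apply F[21]=-10.000 → step 22: x=0.296, v=-1.064, θ₁=-0.835, ω₁=-2.555, θ₂=-0.022, ω₂=1.680
apply F[22]=-10.000 → step 23: x=0.272, v=-1.286, θ₁=-0.887, ω₁=-2.655, θ₂=0.014, ω₂=1.900
apply F[23]=-10.000 → step 24: x=0.244, v=-1.510, θ₁=-0.941, ω₁=-2.749, θ₂=0.054, ω₂=2.116
apply F[24]=-10.000 → step 25: x=0.212, v=-1.736, θ₁=-0.997, ω₁=-2.835, θ₂=0.098, ω₂=2.326
apply F[25]=-10.000 → step 26: x=0.175, v=-1.963, θ₁=-1.055, ω₁=-2.911, θ₂=0.147, ω₂=2.530
apply F[26]=-10.000 → step 27: x=0.133, v=-2.191, θ₁=-1.113, ω₁=-2.974, θ₂=0.200, ω₂=2.730
apply F[27]=-10.000 → step 28: x=0.087, v=-2.419, θ₁=-1.173, ω₁=-3.025, θ₂=0.256, ω₂=2.928
apply F[28]=-10.000 → step 29: x=0.037, v=-2.647, θ₁=-1.234, ω₁=-3.062, θ₂=0.317, ω₂=3.125
apply F[29]=-10.000 → step 30: x=-0.019, v=-2.874, θ₁=-1.296, ω₁=-3.086, θ₂=0.381, ω₂=3.325
apply F[30]=-10.000 → step 31: x=-0.078, v=-3.100, θ₁=-1.358, ω₁=-3.095, θ₂=0.450, ω₂=3.530
Max |angle| over trajectory = 1.358 rad = 77.8°.

Answer: 77.8°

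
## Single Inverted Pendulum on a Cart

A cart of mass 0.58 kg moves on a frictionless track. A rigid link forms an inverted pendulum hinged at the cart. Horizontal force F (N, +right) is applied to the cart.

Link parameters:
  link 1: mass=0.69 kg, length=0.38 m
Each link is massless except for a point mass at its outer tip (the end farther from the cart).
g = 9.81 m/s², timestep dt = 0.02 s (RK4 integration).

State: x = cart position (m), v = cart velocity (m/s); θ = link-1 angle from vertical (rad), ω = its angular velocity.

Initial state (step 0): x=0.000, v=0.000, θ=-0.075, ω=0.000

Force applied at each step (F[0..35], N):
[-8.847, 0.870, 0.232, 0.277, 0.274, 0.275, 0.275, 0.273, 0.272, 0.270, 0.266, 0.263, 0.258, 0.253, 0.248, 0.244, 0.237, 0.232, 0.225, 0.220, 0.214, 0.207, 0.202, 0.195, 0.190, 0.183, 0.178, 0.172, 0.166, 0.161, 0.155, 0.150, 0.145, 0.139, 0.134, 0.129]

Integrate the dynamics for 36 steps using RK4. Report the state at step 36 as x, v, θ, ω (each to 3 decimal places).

Answer: x=-0.063, v=-0.007, θ=0.010, ω=-0.015

Derivation:
apply F[0]=-8.847 → step 1: x=-0.003, v=-0.286, θ=-0.068, ω=0.714
apply F[1]=+0.870 → step 2: x=-0.008, v=-0.243, θ=-0.055, ω=0.568
apply F[2]=+0.232 → step 3: x=-0.013, v=-0.223, θ=-0.045, ω=0.491
apply F[3]=+0.277 → step 4: x=-0.017, v=-0.205, θ=-0.035, ω=0.421
apply F[4]=+0.274 → step 5: x=-0.021, v=-0.188, θ=-0.028, ω=0.361
apply F[5]=+0.275 → step 6: x=-0.025, v=-0.173, θ=-0.021, ω=0.309
apply F[6]=+0.275 → step 7: x=-0.028, v=-0.159, θ=-0.015, ω=0.264
apply F[7]=+0.273 → step 8: x=-0.031, v=-0.147, θ=-0.010, ω=0.225
apply F[8]=+0.272 → step 9: x=-0.034, v=-0.135, θ=-0.006, ω=0.191
apply F[9]=+0.270 → step 10: x=-0.036, v=-0.125, θ=-0.003, ω=0.161
apply F[10]=+0.266 → step 11: x=-0.039, v=-0.116, θ=0.000, ω=0.136
apply F[11]=+0.263 → step 12: x=-0.041, v=-0.107, θ=0.003, ω=0.114
apply F[12]=+0.258 → step 13: x=-0.043, v=-0.099, θ=0.005, ω=0.095
apply F[13]=+0.253 → step 14: x=-0.045, v=-0.092, θ=0.007, ω=0.079
apply F[14]=+0.248 → step 15: x=-0.047, v=-0.085, θ=0.008, ω=0.065
apply F[15]=+0.244 → step 16: x=-0.048, v=-0.078, θ=0.009, ω=0.052
apply F[16]=+0.237 → step 17: x=-0.050, v=-0.073, θ=0.010, ω=0.042
apply F[17]=+0.232 → step 18: x=-0.051, v=-0.067, θ=0.011, ω=0.033
apply F[18]=+0.225 → step 19: x=-0.053, v=-0.062, θ=0.012, ω=0.025
apply F[19]=+0.220 → step 20: x=-0.054, v=-0.057, θ=0.012, ω=0.018
apply F[20]=+0.214 → step 21: x=-0.055, v=-0.052, θ=0.012, ω=0.012
apply F[21]=+0.207 → step 22: x=-0.056, v=-0.048, θ=0.012, ω=0.008
apply F[22]=+0.202 → step 23: x=-0.057, v=-0.044, θ=0.013, ω=0.003
apply F[23]=+0.195 → step 24: x=-0.058, v=-0.040, θ=0.013, ω=-0.000
apply F[24]=+0.190 → step 25: x=-0.058, v=-0.037, θ=0.013, ω=-0.003
apply F[25]=+0.183 → step 26: x=-0.059, v=-0.033, θ=0.012, ω=-0.006
apply F[26]=+0.178 → step 27: x=-0.060, v=-0.030, θ=0.012, ω=-0.008
apply F[27]=+0.172 → step 28: x=-0.060, v=-0.027, θ=0.012, ω=-0.009
apply F[28]=+0.166 → step 29: x=-0.061, v=-0.024, θ=0.012, ω=-0.011
apply F[29]=+0.161 → step 30: x=-0.061, v=-0.021, θ=0.012, ω=-0.012
apply F[30]=+0.155 → step 31: x=-0.062, v=-0.019, θ=0.011, ω=-0.013
apply F[31]=+0.150 → step 32: x=-0.062, v=-0.016, θ=0.011, ω=-0.014
apply F[32]=+0.145 → step 33: x=-0.062, v=-0.014, θ=0.011, ω=-0.014
apply F[33]=+0.139 → step 34: x=-0.063, v=-0.012, θ=0.011, ω=-0.015
apply F[34]=+0.134 → step 35: x=-0.063, v=-0.009, θ=0.010, ω=-0.015
apply F[35]=+0.129 → step 36: x=-0.063, v=-0.007, θ=0.010, ω=-0.015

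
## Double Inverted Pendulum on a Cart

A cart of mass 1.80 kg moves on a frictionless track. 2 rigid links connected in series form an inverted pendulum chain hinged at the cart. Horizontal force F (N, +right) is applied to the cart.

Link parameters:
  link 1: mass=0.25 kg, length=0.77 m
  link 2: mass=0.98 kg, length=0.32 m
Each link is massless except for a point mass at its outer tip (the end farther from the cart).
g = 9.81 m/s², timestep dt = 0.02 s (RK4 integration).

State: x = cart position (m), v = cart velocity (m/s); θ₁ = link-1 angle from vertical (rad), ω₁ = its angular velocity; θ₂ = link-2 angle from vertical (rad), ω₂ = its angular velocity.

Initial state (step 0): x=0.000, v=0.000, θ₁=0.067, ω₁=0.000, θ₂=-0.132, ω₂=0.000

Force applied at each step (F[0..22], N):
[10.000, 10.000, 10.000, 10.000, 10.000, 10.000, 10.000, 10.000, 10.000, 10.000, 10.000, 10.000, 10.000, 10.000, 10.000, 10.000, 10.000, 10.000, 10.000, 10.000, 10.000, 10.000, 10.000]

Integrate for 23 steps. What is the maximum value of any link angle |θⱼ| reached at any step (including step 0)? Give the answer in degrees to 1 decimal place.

apply F[0]=+10.000 → step 1: x=0.001, v=0.103, θ₁=0.068, ω₁=0.058, θ₂=-0.137, ω₂=-0.537
apply F[1]=+10.000 → step 2: x=0.004, v=0.206, θ₁=0.069, ω₁=0.118, θ₂=-0.154, ω₂=-1.087
apply F[2]=+10.000 → step 3: x=0.009, v=0.310, θ₁=0.072, ω₁=0.184, θ₂=-0.181, ω₂=-1.660
apply F[3]=+10.000 → step 4: x=0.017, v=0.414, θ₁=0.077, ω₁=0.250, θ₂=-0.220, ω₂=-2.253
apply F[4]=+10.000 → step 5: x=0.026, v=0.518, θ₁=0.082, ω₁=0.309, θ₂=-0.271, ω₂=-2.852
apply F[5]=+10.000 → step 6: x=0.037, v=0.623, θ₁=0.089, ω₁=0.348, θ₂=-0.334, ω₂=-3.432
apply F[6]=+10.000 → step 7: x=0.051, v=0.729, θ₁=0.096, ω₁=0.353, θ₂=-0.408, ω₂=-3.972
apply F[7]=+10.000 → step 8: x=0.066, v=0.836, θ₁=0.103, ω₁=0.317, θ₂=-0.493, ω₂=-4.463
apply F[8]=+10.000 → step 9: x=0.084, v=0.944, θ₁=0.108, ω₁=0.235, θ₂=-0.586, ω₂=-4.906
apply F[9]=+10.000 → step 10: x=0.104, v=1.052, θ₁=0.112, ω₁=0.104, θ₂=-0.689, ω₂=-5.310
apply F[10]=+10.000 → step 11: x=0.126, v=1.161, θ₁=0.112, ω₁=-0.077, θ₂=-0.799, ω₂=-5.691
apply F[11]=+10.000 → step 12: x=0.151, v=1.270, θ₁=0.108, ω₁=-0.308, θ₂=-0.916, ω₂=-6.060
apply F[12]=+10.000 → step 13: x=0.177, v=1.379, θ₁=0.099, ω₁=-0.593, θ₂=-1.041, ω₂=-6.429
apply F[13]=+10.000 → step 14: x=0.206, v=1.488, θ₁=0.084, ω₁=-0.936, θ₂=-1.173, ω₂=-6.805
apply F[14]=+10.000 → step 15: x=0.237, v=1.598, θ₁=0.062, ω₁=-1.342, θ₂=-1.313, ω₂=-7.191
apply F[15]=+10.000 → step 16: x=0.270, v=1.708, θ₁=0.030, ω₁=-1.813, θ₂=-1.461, ω₂=-7.584
apply F[16]=+10.000 → step 17: x=0.305, v=1.819, θ₁=-0.011, ω₁=-2.352, θ₂=-1.617, ω₂=-7.972
apply F[17]=+10.000 → step 18: x=0.343, v=1.931, θ₁=-0.064, ω₁=-2.955, θ₂=-1.780, ω₂=-8.329
apply F[18]=+10.000 → step 19: x=0.382, v=2.043, θ₁=-0.130, ω₁=-3.610, θ₂=-1.949, ω₂=-8.615
apply F[19]=+10.000 → step 20: x=0.424, v=2.156, θ₁=-0.209, ω₁=-4.290, θ₂=-2.123, ω₂=-8.766
apply F[20]=+10.000 → step 21: x=0.468, v=2.266, θ₁=-0.301, ω₁=-4.953, θ₂=-2.299, ω₂=-8.698
apply F[21]=+10.000 → step 22: x=0.515, v=2.370, θ₁=-0.407, ω₁=-5.545, θ₂=-2.469, ω₂=-8.322
apply F[22]=+10.000 → step 23: x=0.563, v=2.464, θ₁=-0.522, ω₁=-6.012, θ₂=-2.629, ω₂=-7.569
Max |angle| over trajectory = 2.629 rad = 150.6°.

Answer: 150.6°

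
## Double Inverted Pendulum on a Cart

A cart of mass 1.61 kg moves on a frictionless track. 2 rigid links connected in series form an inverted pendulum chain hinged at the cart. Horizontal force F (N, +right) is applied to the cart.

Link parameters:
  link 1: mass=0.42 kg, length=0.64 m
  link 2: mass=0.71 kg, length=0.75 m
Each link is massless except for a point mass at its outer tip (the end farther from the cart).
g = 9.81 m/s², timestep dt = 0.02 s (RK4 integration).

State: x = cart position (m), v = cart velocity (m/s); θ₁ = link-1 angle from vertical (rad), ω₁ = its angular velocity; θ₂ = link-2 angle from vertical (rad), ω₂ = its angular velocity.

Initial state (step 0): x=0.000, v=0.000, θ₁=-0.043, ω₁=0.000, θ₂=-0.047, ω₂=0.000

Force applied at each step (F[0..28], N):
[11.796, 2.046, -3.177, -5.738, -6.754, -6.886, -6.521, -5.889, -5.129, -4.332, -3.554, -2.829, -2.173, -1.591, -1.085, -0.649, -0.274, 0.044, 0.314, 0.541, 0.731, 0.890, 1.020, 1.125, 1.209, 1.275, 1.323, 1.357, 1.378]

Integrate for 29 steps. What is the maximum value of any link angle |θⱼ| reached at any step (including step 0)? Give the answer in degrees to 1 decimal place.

Answer: 3.8°

Derivation:
apply F[0]=+11.796 → step 1: x=0.002, v=0.152, θ₁=-0.045, ω₁=-0.250, θ₂=-0.047, ω₂=-0.002
apply F[1]=+2.046 → step 2: x=0.005, v=0.184, θ₁=-0.051, ω₁=-0.315, θ₂=-0.047, ω₂=-0.001
apply F[2]=-3.177 → step 3: x=0.008, v=0.152, θ₁=-0.057, ω₁=-0.285, θ₂=-0.047, ω₂=0.004
apply F[3]=-5.738 → step 4: x=0.011, v=0.089, θ₁=-0.062, ω₁=-0.212, θ₂=-0.047, ω₂=0.013
apply F[4]=-6.754 → step 5: x=0.012, v=0.014, θ₁=-0.065, ω₁=-0.124, θ₂=-0.047, ω₂=0.025
apply F[5]=-6.886 → step 6: x=0.011, v=-0.062, θ₁=-0.067, ω₁=-0.036, θ₂=-0.046, ω₂=0.040
apply F[6]=-6.521 → step 7: x=0.009, v=-0.133, θ₁=-0.067, ω₁=0.043, θ₂=-0.045, ω₂=0.055
apply F[7]=-5.889 → step 8: x=0.006, v=-0.197, θ₁=-0.065, ω₁=0.111, θ₂=-0.044, ω₂=0.071
apply F[8]=-5.129 → step 9: x=0.001, v=-0.252, θ₁=-0.063, ω₁=0.166, θ₂=-0.042, ω₂=0.086
apply F[9]=-4.332 → step 10: x=-0.004, v=-0.297, θ₁=-0.059, ω₁=0.208, θ₂=-0.040, ω₂=0.100
apply F[10]=-3.554 → step 11: x=-0.010, v=-0.334, θ₁=-0.054, ω₁=0.238, θ₂=-0.038, ω₂=0.112
apply F[11]=-2.829 → step 12: x=-0.017, v=-0.362, θ₁=-0.050, ω₁=0.258, θ₂=-0.036, ω₂=0.123
apply F[12]=-2.173 → step 13: x=-0.025, v=-0.382, θ₁=-0.044, ω₁=0.269, θ₂=-0.033, ω₂=0.132
apply F[13]=-1.591 → step 14: x=-0.032, v=-0.396, θ₁=-0.039, ω₁=0.273, θ₂=-0.030, ω₂=0.139
apply F[14]=-1.085 → step 15: x=-0.040, v=-0.405, θ₁=-0.033, ω₁=0.272, θ₂=-0.028, ω₂=0.144
apply F[15]=-0.649 → step 16: x=-0.049, v=-0.409, θ₁=-0.028, ω₁=0.266, θ₂=-0.025, ω₂=0.147
apply F[16]=-0.274 → step 17: x=-0.057, v=-0.409, θ₁=-0.023, ω₁=0.257, θ₂=-0.022, ω₂=0.148
apply F[17]=+0.044 → step 18: x=-0.065, v=-0.405, θ₁=-0.018, ω₁=0.246, θ₂=-0.019, ω₂=0.148
apply F[18]=+0.314 → step 19: x=-0.073, v=-0.399, θ₁=-0.013, ω₁=0.232, θ₂=-0.016, ω₂=0.147
apply F[19]=+0.541 → step 20: x=-0.081, v=-0.391, θ₁=-0.009, ω₁=0.218, θ₂=-0.013, ω₂=0.144
apply F[20]=+0.731 → step 21: x=-0.089, v=-0.381, θ₁=-0.004, ω₁=0.203, θ₂=-0.010, ω₂=0.141
apply F[21]=+0.890 → step 22: x=-0.096, v=-0.370, θ₁=-0.000, ω₁=0.188, θ₂=-0.007, ω₂=0.136
apply F[22]=+1.020 → step 23: x=-0.103, v=-0.357, θ₁=0.003, ω₁=0.173, θ₂=-0.005, ω₂=0.131
apply F[23]=+1.125 → step 24: x=-0.110, v=-0.344, θ₁=0.006, ω₁=0.158, θ₂=-0.002, ω₂=0.125
apply F[24]=+1.209 → step 25: x=-0.117, v=-0.330, θ₁=0.010, ω₁=0.143, θ₂=0.000, ω₂=0.119
apply F[25]=+1.275 → step 26: x=-0.124, v=-0.316, θ₁=0.012, ω₁=0.129, θ₂=0.003, ω₂=0.112
apply F[26]=+1.323 → step 27: x=-0.130, v=-0.301, θ₁=0.015, ω₁=0.115, θ₂=0.005, ω₂=0.105
apply F[27]=+1.357 → step 28: x=-0.136, v=-0.286, θ₁=0.017, ω₁=0.102, θ₂=0.007, ω₂=0.098
apply F[28]=+1.378 → step 29: x=-0.141, v=-0.272, θ₁=0.019, ω₁=0.090, θ₂=0.009, ω₂=0.091
Max |angle| over trajectory = 0.067 rad = 3.8°.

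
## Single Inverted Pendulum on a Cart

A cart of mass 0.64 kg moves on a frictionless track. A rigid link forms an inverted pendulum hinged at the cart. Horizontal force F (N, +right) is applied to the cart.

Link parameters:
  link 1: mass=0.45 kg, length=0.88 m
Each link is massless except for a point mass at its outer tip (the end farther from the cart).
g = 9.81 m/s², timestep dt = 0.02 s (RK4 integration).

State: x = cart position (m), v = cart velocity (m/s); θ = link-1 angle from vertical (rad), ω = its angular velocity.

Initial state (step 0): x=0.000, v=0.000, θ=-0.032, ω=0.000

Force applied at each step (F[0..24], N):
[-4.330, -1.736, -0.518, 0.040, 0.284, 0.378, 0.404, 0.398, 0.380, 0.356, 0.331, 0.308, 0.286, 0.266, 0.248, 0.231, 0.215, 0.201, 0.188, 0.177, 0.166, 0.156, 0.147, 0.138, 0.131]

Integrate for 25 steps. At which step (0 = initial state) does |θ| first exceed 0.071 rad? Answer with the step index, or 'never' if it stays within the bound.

apply F[0]=-4.330 → step 1: x=-0.001, v=-0.131, θ=-0.031, ω=0.142
apply F[1]=-1.736 → step 2: x=-0.004, v=-0.181, θ=-0.027, ω=0.192
apply F[2]=-0.518 → step 3: x=-0.008, v=-0.194, θ=-0.023, ω=0.201
apply F[3]=+0.040 → step 4: x=-0.012, v=-0.190, θ=-0.019, ω=0.191
apply F[4]=+0.284 → step 5: x=-0.016, v=-0.178, θ=-0.016, ω=0.175
apply F[5]=+0.378 → step 6: x=-0.019, v=-0.165, θ=-0.012, ω=0.156
apply F[6]=+0.404 → step 7: x=-0.022, v=-0.150, θ=-0.009, ω=0.138
apply F[7]=+0.398 → step 8: x=-0.025, v=-0.137, θ=-0.007, ω=0.120
apply F[8]=+0.380 → step 9: x=-0.028, v=-0.124, θ=-0.005, ω=0.105
apply F[9]=+0.356 → step 10: x=-0.030, v=-0.113, θ=-0.003, ω=0.091
apply F[10]=+0.331 → step 11: x=-0.032, v=-0.102, θ=-0.001, ω=0.078
apply F[11]=+0.308 → step 12: x=-0.034, v=-0.092, θ=0.000, ω=0.067
apply F[12]=+0.286 → step 13: x=-0.036, v=-0.084, θ=0.002, ω=0.057
apply F[13]=+0.266 → step 14: x=-0.038, v=-0.076, θ=0.003, ω=0.049
apply F[14]=+0.248 → step 15: x=-0.039, v=-0.068, θ=0.004, ω=0.041
apply F[15]=+0.231 → step 16: x=-0.040, v=-0.062, θ=0.004, ω=0.034
apply F[16]=+0.215 → step 17: x=-0.041, v=-0.055, θ=0.005, ω=0.029
apply F[17]=+0.201 → step 18: x=-0.043, v=-0.050, θ=0.006, ω=0.023
apply F[18]=+0.188 → step 19: x=-0.043, v=-0.045, θ=0.006, ω=0.019
apply F[19]=+0.177 → step 20: x=-0.044, v=-0.040, θ=0.006, ω=0.015
apply F[20]=+0.166 → step 21: x=-0.045, v=-0.036, θ=0.007, ω=0.012
apply F[21]=+0.156 → step 22: x=-0.046, v=-0.032, θ=0.007, ω=0.008
apply F[22]=+0.147 → step 23: x=-0.046, v=-0.028, θ=0.007, ω=0.006
apply F[23]=+0.138 → step 24: x=-0.047, v=-0.025, θ=0.007, ω=0.004
apply F[24]=+0.131 → step 25: x=-0.047, v=-0.022, θ=0.007, ω=0.002
max |θ| = 0.032 ≤ 0.071 over all 26 states.

Answer: never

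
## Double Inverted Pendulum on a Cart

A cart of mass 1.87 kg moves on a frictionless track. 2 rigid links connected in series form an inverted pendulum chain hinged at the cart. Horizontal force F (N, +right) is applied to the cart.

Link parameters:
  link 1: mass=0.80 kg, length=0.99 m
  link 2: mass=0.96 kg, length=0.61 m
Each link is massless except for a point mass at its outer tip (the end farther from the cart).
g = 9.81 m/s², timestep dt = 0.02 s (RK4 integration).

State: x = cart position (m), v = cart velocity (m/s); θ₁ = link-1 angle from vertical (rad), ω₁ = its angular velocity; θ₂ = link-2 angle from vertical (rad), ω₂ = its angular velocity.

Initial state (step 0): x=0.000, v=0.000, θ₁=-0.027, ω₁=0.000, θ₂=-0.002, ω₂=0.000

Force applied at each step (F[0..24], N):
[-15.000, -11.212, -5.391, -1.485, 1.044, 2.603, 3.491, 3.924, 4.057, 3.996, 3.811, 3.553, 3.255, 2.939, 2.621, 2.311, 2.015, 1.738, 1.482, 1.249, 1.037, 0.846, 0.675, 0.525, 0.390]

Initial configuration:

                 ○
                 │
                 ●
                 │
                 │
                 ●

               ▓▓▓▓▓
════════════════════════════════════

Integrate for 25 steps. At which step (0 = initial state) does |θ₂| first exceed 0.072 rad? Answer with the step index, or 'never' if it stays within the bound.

Answer: never

Derivation:
apply F[0]=-15.000 → step 1: x=-0.002, v=-0.155, θ₁=-0.026, ω₁=0.146, θ₂=-0.002, ω₂=0.018
apply F[1]=-11.212 → step 2: x=-0.006, v=-0.271, θ₁=-0.022, ω₁=0.252, θ₂=-0.001, ω₂=0.034
apply F[2]=-5.391 → step 3: x=-0.012, v=-0.325, θ₁=-0.016, ω₁=0.299, θ₂=-0.001, ω₂=0.046
apply F[3]=-1.485 → step 4: x=-0.018, v=-0.339, θ₁=-0.010, ω₁=0.307, θ₂=0.001, ω₂=0.055
apply F[4]=+1.044 → step 5: x=-0.025, v=-0.326, θ₁=-0.004, ω₁=0.291, θ₂=0.002, ω₂=0.061
apply F[5]=+2.603 → step 6: x=-0.031, v=-0.298, θ₁=0.001, ω₁=0.262, θ₂=0.003, ω₂=0.063
apply F[6]=+3.491 → step 7: x=-0.037, v=-0.261, θ₁=0.006, ω₁=0.226, θ₂=0.004, ω₂=0.063
apply F[7]=+3.924 → step 8: x=-0.042, v=-0.221, θ₁=0.010, ω₁=0.187, θ₂=0.005, ω₂=0.061
apply F[8]=+4.057 → step 9: x=-0.046, v=-0.180, θ₁=0.014, ω₁=0.150, θ₂=0.007, ω₂=0.056
apply F[9]=+3.996 → step 10: x=-0.049, v=-0.140, θ₁=0.017, ω₁=0.114, θ₂=0.008, ω₂=0.051
apply F[10]=+3.811 → step 11: x=-0.051, v=-0.103, θ₁=0.018, ω₁=0.082, θ₂=0.009, ω₂=0.044
apply F[11]=+3.553 → step 12: x=-0.053, v=-0.068, θ₁=0.020, ω₁=0.054, θ₂=0.009, ω₂=0.037
apply F[12]=+3.255 → step 13: x=-0.054, v=-0.037, θ₁=0.021, ω₁=0.029, θ₂=0.010, ω₂=0.029
apply F[13]=+2.939 → step 14: x=-0.055, v=-0.009, θ₁=0.021, ω₁=0.008, θ₂=0.011, ω₂=0.022
apply F[14]=+2.621 → step 15: x=-0.055, v=0.015, θ₁=0.021, ω₁=-0.010, θ₂=0.011, ω₂=0.015
apply F[15]=+2.311 → step 16: x=-0.054, v=0.036, θ₁=0.021, ω₁=-0.025, θ₂=0.011, ω₂=0.008
apply F[16]=+2.015 → step 17: x=-0.053, v=0.053, θ₁=0.020, ω₁=-0.037, θ₂=0.011, ω₂=0.001
apply F[17]=+1.738 → step 18: x=-0.052, v=0.068, θ₁=0.019, ω₁=-0.046, θ₂=0.011, ω₂=-0.005
apply F[18]=+1.482 → step 19: x=-0.050, v=0.081, θ₁=0.018, ω₁=-0.053, θ₂=0.011, ω₂=-0.010
apply F[19]=+1.249 → step 20: x=-0.049, v=0.091, θ₁=0.017, ω₁=-0.058, θ₂=0.011, ω₂=-0.015
apply F[20]=+1.037 → step 21: x=-0.047, v=0.099, θ₁=0.016, ω₁=-0.061, θ₂=0.011, ω₂=-0.019
apply F[21]=+0.846 → step 22: x=-0.045, v=0.105, θ₁=0.015, ω₁=-0.063, θ₂=0.010, ω₂=-0.022
apply F[22]=+0.675 → step 23: x=-0.043, v=0.110, θ₁=0.013, ω₁=-0.064, θ₂=0.010, ω₂=-0.025
apply F[23]=+0.525 → step 24: x=-0.040, v=0.113, θ₁=0.012, ω₁=-0.064, θ₂=0.009, ω₂=-0.028
apply F[24]=+0.390 → step 25: x=-0.038, v=0.115, θ₁=0.011, ω₁=-0.063, θ₂=0.009, ω₂=-0.030
max |θ₂| = 0.011 ≤ 0.072 over all 26 states.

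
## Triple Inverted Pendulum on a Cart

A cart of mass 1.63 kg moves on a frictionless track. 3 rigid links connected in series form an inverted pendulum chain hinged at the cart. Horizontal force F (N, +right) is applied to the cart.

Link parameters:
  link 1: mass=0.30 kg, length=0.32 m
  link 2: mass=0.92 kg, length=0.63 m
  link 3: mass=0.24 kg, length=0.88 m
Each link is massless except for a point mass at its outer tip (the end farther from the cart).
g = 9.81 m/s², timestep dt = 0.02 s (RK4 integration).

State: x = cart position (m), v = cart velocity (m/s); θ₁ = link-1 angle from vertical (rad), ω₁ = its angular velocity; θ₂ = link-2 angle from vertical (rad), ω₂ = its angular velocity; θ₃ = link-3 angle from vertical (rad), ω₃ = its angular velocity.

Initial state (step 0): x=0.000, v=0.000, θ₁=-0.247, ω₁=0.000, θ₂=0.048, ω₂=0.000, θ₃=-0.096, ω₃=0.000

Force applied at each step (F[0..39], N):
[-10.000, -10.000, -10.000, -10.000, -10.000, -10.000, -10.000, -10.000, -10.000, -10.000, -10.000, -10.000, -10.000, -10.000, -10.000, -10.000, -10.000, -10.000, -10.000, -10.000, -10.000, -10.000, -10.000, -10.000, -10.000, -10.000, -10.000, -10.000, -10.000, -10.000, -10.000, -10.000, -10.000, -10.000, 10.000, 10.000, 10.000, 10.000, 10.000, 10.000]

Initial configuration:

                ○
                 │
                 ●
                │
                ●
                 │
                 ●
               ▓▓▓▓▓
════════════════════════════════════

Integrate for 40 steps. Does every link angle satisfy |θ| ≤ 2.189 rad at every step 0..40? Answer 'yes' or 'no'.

Answer: no

Derivation:
apply F[0]=-10.000 → step 1: x=-0.001, v=-0.088, θ₁=-0.251, ω₁=-0.418, θ₂=0.052, ω₂=0.367, θ₃=-0.096, ω₃=-0.031
apply F[1]=-10.000 → step 2: x=-0.004, v=-0.176, θ₁=-0.264, ω₁=-0.836, θ₂=0.063, ω₂=0.734, θ₃=-0.097, ω₃=-0.062
apply F[2]=-10.000 → step 3: x=-0.008, v=-0.266, θ₁=-0.285, ω₁=-1.248, θ₂=0.081, ω₂=1.100, θ₃=-0.099, ω₃=-0.093
apply F[3]=-10.000 → step 4: x=-0.014, v=-0.358, θ₁=-0.314, ω₁=-1.638, θ₂=0.107, ω₂=1.456, θ₃=-0.101, ω₃=-0.122
apply F[4]=-10.000 → step 5: x=-0.022, v=-0.452, θ₁=-0.350, ω₁=-1.986, θ₂=0.139, ω₂=1.794, θ₃=-0.104, ω₃=-0.147
apply F[5]=-10.000 → step 6: x=-0.032, v=-0.549, θ₁=-0.393, ω₁=-2.274, θ₂=0.178, ω₂=2.105, θ₃=-0.107, ω₃=-0.169
apply F[6]=-10.000 → step 7: x=-0.044, v=-0.649, θ₁=-0.440, ω₁=-2.494, θ₂=0.223, ω₂=2.385, θ₃=-0.110, ω₃=-0.185
apply F[7]=-10.000 → step 8: x=-0.058, v=-0.752, θ₁=-0.492, ω₁=-2.646, θ₂=0.273, ω₂=2.636, θ₃=-0.114, ω₃=-0.195
apply F[8]=-10.000 → step 9: x=-0.074, v=-0.857, θ₁=-0.546, ω₁=-2.735, θ₂=0.328, ω₂=2.866, θ₃=-0.118, ω₃=-0.200
apply F[9]=-10.000 → step 10: x=-0.093, v=-0.963, θ₁=-0.601, ω₁=-2.768, θ₂=0.388, ω₂=3.080, θ₃=-0.122, ω₃=-0.198
apply F[10]=-10.000 → step 11: x=-0.113, v=-1.069, θ₁=-0.656, ω₁=-2.750, θ₂=0.452, ω₂=3.287, θ₃=-0.126, ω₃=-0.191
apply F[11]=-10.000 → step 12: x=-0.135, v=-1.175, θ₁=-0.710, ω₁=-2.682, θ₂=0.519, ω₂=3.495, θ₃=-0.130, ω₃=-0.176
apply F[12]=-10.000 → step 13: x=-0.160, v=-1.280, θ₁=-0.763, ω₁=-2.562, θ₂=0.591, ω₂=3.711, θ₃=-0.133, ω₃=-0.153
apply F[13]=-10.000 → step 14: x=-0.186, v=-1.382, θ₁=-0.813, ω₁=-2.385, θ₂=0.668, ω₂=3.945, θ₃=-0.136, ω₃=-0.121
apply F[14]=-10.000 → step 15: x=-0.215, v=-1.482, θ₁=-0.858, ω₁=-2.138, θ₂=0.749, ω₂=4.204, θ₃=-0.138, ω₃=-0.077
apply F[15]=-10.000 → step 16: x=-0.246, v=-1.577, θ₁=-0.898, ω₁=-1.804, θ₂=0.836, ω₂=4.499, θ₃=-0.139, ω₃=-0.018
apply F[16]=-10.000 → step 17: x=-0.278, v=-1.666, θ₁=-0.929, ω₁=-1.360, θ₂=0.930, ω₂=4.843, θ₃=-0.138, ω₃=0.061
apply F[17]=-10.000 → step 18: x=-0.312, v=-1.747, θ₁=-0.951, ω₁=-0.775, θ₂=1.030, ω₂=5.251, θ₃=-0.136, ω₃=0.167
apply F[18]=-10.000 → step 19: x=-0.348, v=-1.816, θ₁=-0.959, ω₁=-0.009, θ₂=1.140, ω₂=5.738, θ₃=-0.131, ω₃=0.309
apply F[19]=-10.000 → step 20: x=-0.385, v=-1.871, θ₁=-0.950, ω₁=0.980, θ₂=1.261, ω₂=6.322, θ₃=-0.123, ω₃=0.502
apply F[20]=-10.000 → step 21: x=-0.423, v=-1.908, θ₁=-0.918, ω₁=2.237, θ₂=1.394, ω₂=7.014, θ₃=-0.111, ω₃=0.759
apply F[21]=-10.000 → step 22: x=-0.461, v=-1.927, θ₁=-0.858, ω₁=3.800, θ₂=1.542, ω₂=7.820, θ₃=-0.093, ω₃=1.096
apply F[22]=-10.000 → step 23: x=-0.500, v=-1.933, θ₁=-0.764, ω₁=5.695, θ₂=1.707, ω₂=8.723, θ₃=-0.067, ω₃=1.519
apply F[23]=-10.000 → step 24: x=-0.538, v=-1.941, θ₁=-0.628, ω₁=7.932, θ₂=1.891, ω₂=9.672, θ₃=-0.031, ω₃=2.015
apply F[24]=-10.000 → step 25: x=-0.578, v=-1.977, θ₁=-0.445, ω₁=10.474, θ₂=2.094, ω₂=10.531, θ₃=0.014, ω₃=2.534
apply F[25]=-10.000 → step 26: x=-0.618, v=-2.069, θ₁=-0.209, ω₁=13.093, θ₂=2.310, ω₂=11.006, θ₃=0.070, ω₃=2.973
apply F[26]=-10.000 → step 27: x=-0.661, v=-2.192, θ₁=0.076, ω₁=15.183, θ₂=2.528, ω₂=10.670, θ₃=0.132, ω₃=3.227
apply F[27]=-10.000 → step 28: x=-0.705, v=-2.261, θ₁=0.391, ω₁=16.142, θ₂=2.730, ω₂=9.359, θ₃=0.197, ω₃=3.297
apply F[28]=-10.000 → step 29: x=-0.750, v=-2.233, θ₁=0.715, ω₁=16.140, θ₂=2.899, ω₂=7.420, θ₃=0.263, ω₃=3.277
apply F[29]=-10.000 → step 30: x=-0.794, v=-2.139, θ₁=1.034, ω₁=15.802, θ₂=3.025, ω₂=5.254, θ₃=0.328, ω₃=3.239
apply F[30]=-10.000 → step 31: x=-0.836, v=-2.015, θ₁=1.348, ω₁=15.638, θ₂=3.108, ω₂=3.033, θ₃=0.393, ω₃=3.208
apply F[31]=-10.000 → step 32: x=-0.875, v=-1.872, θ₁=1.664, ω₁=16.073, θ₂=3.146, ω₂=0.718, θ₃=0.457, ω₃=3.201
apply F[32]=-10.000 → step 33: x=-0.910, v=-1.681, θ₁=1.999, ω₁=17.853, θ₂=3.135, ω₂=-2.003, θ₃=0.521, ω₃=3.262
apply F[33]=-10.000 → step 34: x=-0.940, v=-1.261, θ₁=2.403, ω₁=23.808, θ₂=3.056, ω₂=-6.413, θ₃=0.589, ω₃=3.702
apply F[34]=+10.000 → step 35: x=-0.949, v=0.364, θ₁=3.063, ω₁=34.726, θ₂=2.842, ω₂=-9.666, θ₃=0.698, ω₃=9.518
apply F[35]=+10.000 → step 36: x=-0.942, v=0.210, θ₁=3.619, ω₁=22.658, θ₂=2.750, ω₂=-0.978, θ₃=0.930, ω₃=12.489
apply F[36]=+10.000 → step 37: x=-0.941, v=-0.032, θ₁=4.025, ω₁=18.545, θ₂=2.769, ω₂=2.555, θ₃=1.185, ω₃=12.921
apply F[37]=+10.000 → step 38: x=-0.943, v=-0.220, θ₁=4.373, ω₁=16.403, θ₂=2.843, ω₂=4.618, θ₃=1.445, ω₃=13.081
apply F[38]=+10.000 → step 39: x=-0.949, v=-0.355, θ₁=4.684, ω₁=14.715, θ₂=2.949, ω₂=5.906, θ₃=1.708, ω₃=13.197
apply F[39]=+10.000 → step 40: x=-0.957, v=-0.423, θ₁=4.961, ω₁=12.977, θ₂=3.075, ω₂=6.572, θ₃=1.973, ω₃=13.326
Max |angle| over trajectory = 4.961 rad; bound = 2.189 → exceeded.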